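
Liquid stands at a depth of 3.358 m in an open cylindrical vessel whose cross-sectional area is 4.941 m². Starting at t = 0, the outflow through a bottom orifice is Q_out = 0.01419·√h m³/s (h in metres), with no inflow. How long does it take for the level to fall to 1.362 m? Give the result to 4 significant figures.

463.4 s

A dh/dt = −Q_out = −0.01419 √h.
∫ h^(−1/2) dh = −(0.01419/A) ∫ dt, giving 2√h = 2√h₀ − (0.01419/A) t.
t = 2A(√h₀ − √h)/0.01419 = 2·4.941·(√3.358 − √1.362)/0.01419
  = 9.88200 × (1.83248 − 1.16705) / 0.01419 = 463.414 s.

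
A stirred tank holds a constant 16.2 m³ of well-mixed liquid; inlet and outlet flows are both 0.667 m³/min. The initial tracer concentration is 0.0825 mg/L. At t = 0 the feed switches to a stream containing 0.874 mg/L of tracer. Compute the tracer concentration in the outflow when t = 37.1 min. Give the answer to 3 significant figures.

Mass balance on the solute (V constant): V dC/dt = Q(C_in − C).
So dC/dt = (C_in − C)/τ with τ = V/Q = 16.2/0.667 = 24.288 min.
C approaches C_in exponentially: C(t) = C_in + (C₀ − C_in) e^(−t/τ).
C(37.1) = 0.874 + (0.0825 − 0.874)·e^(−37.1/24.288) = 0.874 + (-0.79150)·0.21708 = 0.70219 mg/L.

0.702 mg/L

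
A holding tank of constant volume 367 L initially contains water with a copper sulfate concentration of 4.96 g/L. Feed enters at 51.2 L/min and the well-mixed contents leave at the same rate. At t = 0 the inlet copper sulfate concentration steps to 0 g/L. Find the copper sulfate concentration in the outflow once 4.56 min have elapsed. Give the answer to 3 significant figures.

Accumulation = in − out for the solute gives V dC/dt = Q(C_in − C).
Time constant τ = V/Q = 367/51.2 = 7.1680 min.
Solution: C(t) = C_in + (C₀ − C_in) e^(−t/τ).
C(4.56) = 0 + (4.96 − 0)·e^(−4.56/7.1680) = 0 + (4.9600)·0.52932 = 2.6254 g/L.

2.63 g/L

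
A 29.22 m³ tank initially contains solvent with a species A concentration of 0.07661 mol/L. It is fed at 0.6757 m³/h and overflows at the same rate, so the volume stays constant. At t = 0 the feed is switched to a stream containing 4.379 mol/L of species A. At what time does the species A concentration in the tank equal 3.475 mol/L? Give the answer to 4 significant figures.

Species balance: V dC/dt = Q(C_in − C) ⇒ τ = V/Q = 43.2440 h.
C(t) = C_in + (C₀ − C_in) e^(−t/τ). Set C = 3.475 and solve for t:
e^(−t/τ) = (C − C_in)/(C₀ − C_in) = (3.475 − 4.379)/(0.07661 − 4.379) = 0.210116
t = −τ ln(…) = 43.2440 × 1.56010 = 67.4649 h.

67.46 h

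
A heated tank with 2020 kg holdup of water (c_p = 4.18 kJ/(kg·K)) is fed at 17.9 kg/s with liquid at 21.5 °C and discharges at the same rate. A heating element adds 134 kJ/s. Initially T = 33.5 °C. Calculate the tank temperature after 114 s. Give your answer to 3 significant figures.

27.0 °C

Heat balance on the well-mixed liquid: M c_p dT/dt = ṁ c_p (T_in − T) + 134.
τ = M/ṁ = 112.85 s; T_ss = T_in + Q̇/(ṁ c_p) = 21.5 + 134/(17.9·4.18) = 23.291 °C.
This is linear first-order; T(t) = T_ss + (T₀ − T_ss) e^(−t/τ).
T(114) = 23.291 + (10.209)·e^(−114/112.85) = 23.291 + (10.209)·0.36415 = 27.009 °C.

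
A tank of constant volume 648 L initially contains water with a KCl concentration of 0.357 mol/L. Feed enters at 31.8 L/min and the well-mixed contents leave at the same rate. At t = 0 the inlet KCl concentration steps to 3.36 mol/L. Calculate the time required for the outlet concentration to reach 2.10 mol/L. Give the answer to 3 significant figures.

17.7 min

Unsteady species balance (constant V, well mixed): V dC/dt = Q(C_in − C), so τ = V/Q = 20.377 min.
C(t) = C_in + (C₀ − C_in) e^(−t/τ). Set C = 2.10 and solve for t:
e^(−t/τ) = (C − C_in)/(C₀ − C_in) = (2.10 − 3.36)/(0.357 − 3.36) = 0.41958
t = −τ ln(…) = 20.377 × 0.86850 = 17.698 min.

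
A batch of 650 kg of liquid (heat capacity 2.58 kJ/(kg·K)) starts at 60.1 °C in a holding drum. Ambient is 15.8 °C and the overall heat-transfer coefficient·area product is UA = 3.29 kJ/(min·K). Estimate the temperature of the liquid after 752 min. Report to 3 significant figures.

Energy balance: M c_p dT/dt = −UA(T − T_amb).
dT/dt = (T_ss − T)/τ with T_ss = T_amb = 15.800 °C, τ = M c_p/UA = 650·2.58/3.29 = 509.73 min.
Solution: T(t) = T_ss + (T₀ − T_ss) e^(−t/τ).
T(752) = 15.800 + (44.300)·0.22871 = 25.932 °C.

25.9 °C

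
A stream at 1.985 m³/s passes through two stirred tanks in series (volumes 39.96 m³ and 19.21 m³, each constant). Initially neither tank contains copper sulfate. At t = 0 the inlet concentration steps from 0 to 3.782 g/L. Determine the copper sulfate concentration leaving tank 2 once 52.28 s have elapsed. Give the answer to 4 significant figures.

3.255 g/L

Time constants: τᵢ = Vᵢ/Q for each well-mixed tank.
τ₁ = 39.96/1.985 = 20.1310 s; τ₂ = 19.21/1.985 = 9.67758 s.
Solving the cascade with C₁(0)=C₂(0)=0 gives C₂(t) = C_in[1 − (τ₁ e^(−t/τ₁) − τ₂ e^(−t/τ₂))/(τ₁ − τ₂)].
At t = 52.28: e^(−t/τ₁) = 0.0744973, e^(−t/τ₂) = 0.00450676.
C₂ = 3.782·[1 − (20.1310·0.0744973 − 9.67758·0.00450676)/(10.4534)] = 3.782·0.860707 = 3.25519 g/L.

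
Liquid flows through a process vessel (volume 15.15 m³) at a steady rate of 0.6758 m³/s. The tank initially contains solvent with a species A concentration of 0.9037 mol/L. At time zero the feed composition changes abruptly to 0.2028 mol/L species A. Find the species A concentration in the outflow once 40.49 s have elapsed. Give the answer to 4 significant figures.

Mass balance on the solute (V constant): V dC/dt = Q(C_in − C).
So dC/dt = (C_in − C)/τ with τ = V/Q = 15.15/0.6758 = 22.4179 s.
Integrating: C(t) = C_in + (C₀ − C_in) e^(−t/τ).
C(40.49) = 0.2028 + (0.9037 − 0.2028)·e^(−40.49/22.4179) = 0.2028 + (0.700900)·0.164286 = 0.317948 mol/L.

0.3179 mol/L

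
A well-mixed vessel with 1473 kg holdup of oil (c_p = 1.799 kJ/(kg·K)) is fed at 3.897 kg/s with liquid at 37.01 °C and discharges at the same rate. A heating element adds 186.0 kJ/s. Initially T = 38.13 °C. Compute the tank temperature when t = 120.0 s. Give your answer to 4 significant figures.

Energy balance: M c_p dT/dt = ṁ c_p (T_in − T) + 186.0.
τ = M/ṁ = 377.983 s; T_ss = T_in + Q̇/(ṁ c_p) = 37.01 + 186.0/(3.897·1.799) = 63.5409 °C.
This is linear first-order; T(t) = T_ss + (T₀ − T_ss) e^(−t/τ).
T(120.0) = 63.5409 + (-25.4109)·e^(−120.0/377.983) = 63.5409 + (-25.4109)·0.727985 = 45.0421 °C.

45.04 °C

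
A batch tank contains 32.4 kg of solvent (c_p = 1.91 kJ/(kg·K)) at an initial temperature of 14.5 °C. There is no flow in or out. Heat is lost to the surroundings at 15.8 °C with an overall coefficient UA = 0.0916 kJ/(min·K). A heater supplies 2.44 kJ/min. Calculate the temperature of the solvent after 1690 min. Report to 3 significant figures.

40.1 °C

M c_p dT/dt = −UA(T − T_amb) + Q̇.
dT/dt = (T_ss − T)/τ with T_ss = T_amb + Q̇/UA = 15.8 + 2.44/0.0916 = 42.438 °C, τ = M c_p/UA = 32.4·1.91/0.0916 = 675.59 min.
Integrating: T(t) = T_ss + (T₀ − T_ss) e^(−t/τ).
T(1690) = 42.438 + (-27.938)·0.081960 = 40.148 °C.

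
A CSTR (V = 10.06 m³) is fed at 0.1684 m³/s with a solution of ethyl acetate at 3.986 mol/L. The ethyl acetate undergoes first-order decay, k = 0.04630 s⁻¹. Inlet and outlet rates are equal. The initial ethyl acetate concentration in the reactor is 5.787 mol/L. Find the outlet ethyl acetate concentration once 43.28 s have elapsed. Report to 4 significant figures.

Species balance: V dC/dt = Q C_in − Q C − k V C.
dC/dt = (Q/V) C_in − (Q/V + k) C; effective rate a = Q/V + k = 0.0167396 + 0.04630 = 0.0630396 s⁻¹.
C_ss = Q C_in/(Q + kV) = 1.05844 mol/L; C(t) = C_ss + (C₀ − C_ss) e^(−a t).
C(43.28) = 1.05844 + (4.72856)·e^(−0.0630396·43.28) = 1.05844 + (4.72856)·0.0653268 = 1.36735 mol/L.

1.367 mol/L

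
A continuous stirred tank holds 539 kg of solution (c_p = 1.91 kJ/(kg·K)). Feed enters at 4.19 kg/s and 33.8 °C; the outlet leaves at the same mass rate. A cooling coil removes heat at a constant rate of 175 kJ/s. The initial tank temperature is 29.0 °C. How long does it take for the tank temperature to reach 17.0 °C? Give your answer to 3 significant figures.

M c_p dT/dt = ṁ c_p (T_in − T) − Q̇.
τ = M/ṁ = 128.64 s; T_ss = T_in − Q̇/(ṁ c_p) = 11.933 °C.
T(t) = T_ss + (T₀ − T_ss) e^(−t/τ). Set T = 17.0:
e^(−t/τ) = (17.0 − 11.933)/(29.0 − 11.933) = 0.29689
t = −128.64 · ln(0.29689) = 156.22 s.

156 s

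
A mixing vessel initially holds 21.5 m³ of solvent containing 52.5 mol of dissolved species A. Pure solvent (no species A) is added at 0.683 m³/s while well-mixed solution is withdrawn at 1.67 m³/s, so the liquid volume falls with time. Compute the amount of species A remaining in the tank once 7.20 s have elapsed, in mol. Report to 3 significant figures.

Let m(t) be the amount of species A. Volume: V(t) = V₀ + (Q_in − Q_out) t = 21.5 − 0.98700 t; V(7.20) = 14.394 m³.
No species A enters, so dm/dt = −Q_out · (m/V).
Separate: dm/m = −Q_out dt/V(t) ⇒ ln(m/m₀) = −(Q_out/(Q_in−Q_out)) ln(V/V₀).
m = m₀ (V₀/V)^(Q_out/(Q_in−Q_out)) = 52.5 × (21.5/14.394)^(-1.6920) = 26.625 mol.

26.6 mol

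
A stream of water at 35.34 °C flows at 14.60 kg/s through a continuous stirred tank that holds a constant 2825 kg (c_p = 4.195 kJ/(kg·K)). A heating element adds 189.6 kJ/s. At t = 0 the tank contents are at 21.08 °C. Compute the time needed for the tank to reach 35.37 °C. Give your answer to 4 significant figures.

M c_p dT/dt = ṁ c_p (T_in − T) + Q̇.
τ = M/ṁ = 193.493 s; T_ss = T_in + Q̇/(ṁ c_p) = 38.4357 °C.
T(t) = T_ss + (T₀ − T_ss) e^(−t/τ). Set T = 35.37:
e^(−t/τ) = (35.37 − 38.4357)/(21.08 − 38.4357) = 0.176638
t = −193.493 · ln(0.176638) = 335.450 s.

335.5 s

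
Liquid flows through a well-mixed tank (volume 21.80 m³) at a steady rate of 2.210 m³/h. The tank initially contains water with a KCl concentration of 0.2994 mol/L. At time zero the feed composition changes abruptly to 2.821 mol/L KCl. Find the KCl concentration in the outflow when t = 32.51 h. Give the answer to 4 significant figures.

2.728 mol/L

Unsteady species balance (constant V, well mixed): V dC/dt = Q(C_in − C).
Time constant τ = V/Q = 21.80/2.210 = 9.86425 h.
Solution: C(t) = C_in + (C₀ − C_in) e^(−t/τ).
C(32.51) = 2.821 + (0.2994 − 2.821)·e^(−32.51/9.86425) = 2.821 + (-2.52160)·0.0370407 = 2.72760 mol/L.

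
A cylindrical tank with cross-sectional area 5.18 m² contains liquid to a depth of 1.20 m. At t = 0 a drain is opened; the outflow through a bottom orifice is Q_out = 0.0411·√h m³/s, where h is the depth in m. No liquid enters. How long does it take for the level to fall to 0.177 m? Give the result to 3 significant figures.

A dh/dt = −Q_out = −0.0411 √h.
Separate and integrate: 2(√h − √h₀) = −(0.0411/A) t.
t = 2A(√h₀ − √h)/0.0411 = 2·5.18·(√1.20 − √0.177)/0.0411
  = 10.360 × (1.0954 − 0.42071) / 0.0411 = 170.08 s.

170 s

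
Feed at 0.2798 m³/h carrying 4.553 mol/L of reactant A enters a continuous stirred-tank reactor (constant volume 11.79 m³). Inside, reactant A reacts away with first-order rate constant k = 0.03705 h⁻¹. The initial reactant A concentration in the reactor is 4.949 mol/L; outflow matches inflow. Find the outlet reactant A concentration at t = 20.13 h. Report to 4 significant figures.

2.711 mol/L

Species balance: V dC/dt = Q C_in − Q C − k V C.
This is linear with rate a = Q/V + k = 0.0607820 h⁻¹.
C_ss = Q C_in/(Q + kV) = 1.77769 mol/L; C(t) = C_ss + (C₀ − C_ss) e^(−a t).
C(20.13) = 1.77769 + (3.17131)·e^(−0.0607820·20.13) = 1.77769 + (3.17131)·0.294187 = 2.71065 mol/L.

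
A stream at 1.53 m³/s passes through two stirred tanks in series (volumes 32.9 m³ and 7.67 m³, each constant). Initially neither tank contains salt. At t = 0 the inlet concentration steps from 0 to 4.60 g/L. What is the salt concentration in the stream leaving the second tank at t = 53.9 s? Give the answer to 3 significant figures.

4.11 g/L

Time constants: τᵢ = Vᵢ/Q for each well-mixed tank.
τ₁ = 32.9/1.53 = 21.503 s; τ₂ = 7.67/1.53 = 5.0131 s.
Tank 1: C₁ = C_in(1 − e^(−t/τ₁)). Tank 2 (τ₁ ≠ τ₂): C₂ = C_in[1 − (τ₁ e^(−t/τ₁) − τ₂ e^(−t/τ₂))/(τ₁ − τ₂)].
At t = 53.9: e^(−t/τ₁) = 0.081545, e^(−t/τ₂) = 2.1405e-05.
C₂ = 4.60·[1 − (21.503·0.081545 − 5.0131·2.1405e-05)/(16.490)] = 4.60·0.89367 = 4.1109 g/L.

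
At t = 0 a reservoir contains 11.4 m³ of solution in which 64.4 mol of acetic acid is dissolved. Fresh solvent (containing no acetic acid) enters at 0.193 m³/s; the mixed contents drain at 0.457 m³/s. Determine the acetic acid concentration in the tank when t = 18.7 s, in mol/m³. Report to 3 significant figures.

3.73 mol/m³

Let m(t) be the amount of acetic acid. Volume: V(t) = V₀ + (Q_in − Q_out) t = 11.4 − 0.26400 t; V(18.7) = 6.4632 m³.
Solute balance: dm/dt = 0 − Q_out C = −Q_out m/V(t).
dm/m = −Q_out dt/(V₀ − 0.26400 t); integrating gives ln(m/m₀) = −(Q_out/(Q_in−Q_out)) ln(V/V₀).
m = m₀ (V₀/V)^(Q_out/(Q_in−Q_out)) = 64.4 × (11.4/6.4632)^(-1.7311) = 24.113 mol.
C = m/V = 24.113/6.4632 = 3.7308 mol/m³.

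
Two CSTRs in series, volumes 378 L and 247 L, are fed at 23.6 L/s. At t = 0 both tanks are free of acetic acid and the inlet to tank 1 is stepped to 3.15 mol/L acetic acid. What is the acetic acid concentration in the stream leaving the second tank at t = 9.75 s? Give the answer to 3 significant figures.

Species balance on tank i: dCᵢ/dt = (Cᵢ₋₁ − Cᵢ)/τᵢ with τᵢ = Vᵢ/Q.
τ₁ = 378/23.6 = 16.017 s; τ₂ = 247/23.6 = 10.466 s.
Tank 1: C₁ = C_in(1 − e^(−t/τ₁)). Tank 2 (τ₁ ≠ τ₂): C₂ = C_in[1 − (τ₁ e^(−t/τ₁) − τ₂ e^(−t/τ₂))/(τ₁ − τ₂)].
At t = 9.75: e^(−t/τ₁) = 0.54404, e^(−t/τ₂) = 0.39393.
C₂ = 3.15·[1 − (16.017·0.54404 − 10.466·0.39393)/(5.5508)] = 3.15·0.17293 = 0.54472 mol/L.

0.545 mol/L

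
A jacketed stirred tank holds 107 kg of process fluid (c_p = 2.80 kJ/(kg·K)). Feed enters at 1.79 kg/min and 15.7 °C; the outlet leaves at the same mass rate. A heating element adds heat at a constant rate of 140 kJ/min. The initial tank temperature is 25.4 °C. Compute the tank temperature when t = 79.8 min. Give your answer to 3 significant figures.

M c_p dT/dt = ṁ c_p (T_in − T) + Q̇.
Rearrange: dT/dt = (T_ss − T)/τ with τ = M/ṁ = 59.777 min and T_ss = T_in + Q̇/(ṁ c_p) = 43.633 °C.
Solution: T(t) = T_ss + (T₀ − T_ss) e^(−t/τ).
T(79.8) = 43.633 + (-18.233)·e^(−79.8/59.777) = 43.633 + (-18.233)·0.26317 = 38.835 °C.

38.8 °C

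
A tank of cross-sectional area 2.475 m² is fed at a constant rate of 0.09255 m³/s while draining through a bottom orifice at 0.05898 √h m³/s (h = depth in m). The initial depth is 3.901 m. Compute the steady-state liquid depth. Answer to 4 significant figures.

2.462 m

Level balance: A dh/dt = 0.09255 − 0.05898 √h. Setting dh/dt = 0:
Q_in = 0.05898 √h_ss ⇒ √h_ss = 0.09255/0.05898 = 1.56918.
h_ss = 1.56918² = 2.46231 m. (Since h₀ = 3.901 m > h_ss, the level will fall toward this value.)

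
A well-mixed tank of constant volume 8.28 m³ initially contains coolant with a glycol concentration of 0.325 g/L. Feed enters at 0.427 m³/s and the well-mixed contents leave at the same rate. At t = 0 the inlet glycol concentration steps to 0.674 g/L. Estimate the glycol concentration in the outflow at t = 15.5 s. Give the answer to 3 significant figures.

0.517 g/L

Unsteady species balance (constant V, well mixed): V dC/dt = Q(C_in − C).
Rewrite as dC/dt + C/τ = C_in/τ, τ = V/Q = 19.391 s.
This is linear first-order; C(t) = C_in + (C₀ − C_in) e^(−t/τ).
C(15.5) = 0.674 + (0.325 − 0.674)·e^(−15.5/19.391) = 0.674 + (-0.34900)·0.44963 = 0.51708 g/L.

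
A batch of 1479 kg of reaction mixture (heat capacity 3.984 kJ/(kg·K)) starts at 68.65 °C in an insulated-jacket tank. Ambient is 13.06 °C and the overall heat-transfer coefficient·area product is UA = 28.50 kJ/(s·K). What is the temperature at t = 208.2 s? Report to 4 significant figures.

M c_p dT/dt = −UA(T − T_amb).
dT/dt = (T_ss − T)/τ with T_ss = T_amb = 13.0600 °C, τ = M c_p/UA = 1479·3.984/28.50 = 206.749 s.
Integrating: T(t) = T_ss + (T₀ − T_ss) e^(−t/τ).
T(208.2) = 13.0600 + (55.5900)·0.365306 = 33.3674 °C.

33.37 °C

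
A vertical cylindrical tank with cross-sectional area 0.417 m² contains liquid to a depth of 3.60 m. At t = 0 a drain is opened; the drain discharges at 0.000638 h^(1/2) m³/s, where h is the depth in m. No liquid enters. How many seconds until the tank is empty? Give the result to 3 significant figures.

A dh/dt = −Q_out = −0.000638 √h.
∫ h^(−1/2) dh = −(0.000638/A) ∫ dt, giving 2√h = 2√h₀ − (0.000638/A) t.
Tank is empty when √h = 0: t_empty = 2A√h₀/0.000638.
t_empty = 2·0.417·√3.60/0.000638 = 0.83400·1.8974/0.000638 = 2480.3 s.

2480 s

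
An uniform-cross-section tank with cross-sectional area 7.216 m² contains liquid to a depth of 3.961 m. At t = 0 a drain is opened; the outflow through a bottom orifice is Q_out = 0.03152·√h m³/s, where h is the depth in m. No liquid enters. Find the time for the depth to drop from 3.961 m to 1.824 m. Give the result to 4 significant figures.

Accumulation of liquid (constant cross-section A): A dh/dt = −0.03152 √h.
∫ h^(−1/2) dh = −(0.03152/A) ∫ dt, giving 2√h = 2√h₀ − (0.03152/A) t.
t = 2A(√h₀ − √h)/0.03152 = 2·7.216·(√3.961 − √1.824)/0.03152
  = 14.4320 × (1.99023 − 1.35056) / 0.03152 = 292.885 s.

292.9 s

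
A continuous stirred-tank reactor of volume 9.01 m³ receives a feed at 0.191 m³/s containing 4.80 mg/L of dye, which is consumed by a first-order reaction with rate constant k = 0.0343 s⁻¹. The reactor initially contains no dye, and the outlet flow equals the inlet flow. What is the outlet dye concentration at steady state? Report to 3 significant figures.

1.83 mg/L

Accumulation = in − out − consumed: V dC/dt = Q C_in − Q C − k V C.
Steady state (dC/dt = 0): C_ss = Q C_in/(Q + kV) = C_in/(1 + kV/Q).
C_ss = 0.191·4.80/(0.191 + 0.0343·9.01) = 0.91680/0.50004 = 1.8334 mg/L.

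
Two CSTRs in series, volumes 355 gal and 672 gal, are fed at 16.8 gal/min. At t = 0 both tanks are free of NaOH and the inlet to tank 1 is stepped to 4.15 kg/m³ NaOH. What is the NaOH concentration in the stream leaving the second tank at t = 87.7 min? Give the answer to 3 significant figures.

Species balance on tank i: dCᵢ/dt = (Cᵢ₋₁ − Cᵢ)/τᵢ with τᵢ = Vᵢ/Q.
τ₁ = 355/16.8 = 21.131 min; τ₂ = 672/16.8 = 40.000 min.
Tank 1: C₁ = C_in(1 − e^(−t/τ₁)). Tank 2 (τ₁ ≠ τ₂): C₂ = C_in[1 − (τ₁ e^(−t/τ₁) − τ₂ e^(−t/τ₂))/(τ₁ − τ₂)].
At t = 87.7: e^(−t/τ₁) = 0.015760, e^(−t/τ₂) = 0.11164.
C₂ = 4.15·[1 − (21.131·0.015760 − 40.000·0.11164)/(-18.869)] = 4.15·0.78099 = 3.2411 kg/m³.

3.24 kg/m³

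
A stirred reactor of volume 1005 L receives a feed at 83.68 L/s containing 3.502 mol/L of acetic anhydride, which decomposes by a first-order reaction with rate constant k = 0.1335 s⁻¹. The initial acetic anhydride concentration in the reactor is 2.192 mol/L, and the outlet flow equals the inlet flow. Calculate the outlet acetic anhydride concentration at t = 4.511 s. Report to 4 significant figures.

V dC/dt = Q(C_in − C) − k V C.
This is linear with rate a = Q/V + k = 0.216764 s⁻¹.
C_ss = Q C_in/(Q + kV) = 1.34519 mol/L; C(t) = C_ss + (C₀ − C_ss) e^(−a t).
C(4.511) = 1.34519 + (0.846805)·e^(−0.216764·4.511) = 1.34519 + (0.846805)·0.376130 = 1.66370 mol/L.

1.664 mol/L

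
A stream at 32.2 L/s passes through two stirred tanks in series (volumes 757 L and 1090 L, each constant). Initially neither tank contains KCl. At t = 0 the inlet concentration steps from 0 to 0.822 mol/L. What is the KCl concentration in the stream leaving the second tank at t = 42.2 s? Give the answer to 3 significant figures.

0.359 mol/L

Each tank obeys Vᵢ dCᵢ/dt = Q(Cᵢ₋₁ − Cᵢ), so τᵢ = Vᵢ/Q.
τ₁ = 757/32.2 = 23.509 s; τ₂ = 1090/32.2 = 33.851 s.
Solving the cascade with C₁(0)=C₂(0)=0 gives C₂(t) = C_in[1 − (τ₁ e^(−t/τ₁) − τ₂ e^(−t/τ₂))/(τ₁ − τ₂)].
At t = 42.2: e^(−t/τ₁) = 0.16612, e^(−t/τ₂) = 0.28747.
C₂ = 0.822·[1 − (23.509·0.16612 − 33.851·0.28747)/(-10.342)] = 0.822·0.43668 = 0.35895 mol/L.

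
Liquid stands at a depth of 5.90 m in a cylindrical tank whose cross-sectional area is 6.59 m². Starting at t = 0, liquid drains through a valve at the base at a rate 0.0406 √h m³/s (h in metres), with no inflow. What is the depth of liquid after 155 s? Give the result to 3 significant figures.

3.81 m

Mass balance (ρ constant): A dh/dt = −0.0406 √h.
∫ h^(−1/2) dh = −(0.0406/A) ∫ dt, giving 2√h = 2√h₀ − (0.0406/A) t.
√h = √5.90 − 0.0406·155/(2·6.59) = 2.4290 − 0.47747 = 1.9515.
h = 1.9515² = 3.8085 m.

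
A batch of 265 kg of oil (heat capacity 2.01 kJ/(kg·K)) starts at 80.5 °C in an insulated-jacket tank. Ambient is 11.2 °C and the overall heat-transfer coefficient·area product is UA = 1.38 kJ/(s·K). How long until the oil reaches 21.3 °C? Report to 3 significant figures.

Heat balance on the well-mixed liquid: M c_p dT/dt = −UA(T − T_amb).
τ = M c_p/UA = 385.98 s; T_ss = T_amb = 11.200 °C.
T(t) = T_ss + (T₀ − T_ss)e^(−t/τ); set T = 21.3:
t = −τ ln[(T − T_ss)/(T₀ − T_ss)] = −385.98 · ln(0.14574) = 743.36 s.

743 s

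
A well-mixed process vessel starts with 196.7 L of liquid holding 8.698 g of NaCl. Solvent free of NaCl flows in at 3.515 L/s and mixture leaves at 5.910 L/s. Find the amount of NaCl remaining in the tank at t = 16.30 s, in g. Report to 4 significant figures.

5.039 g

Total volume: dV/dt = Q_in − Q_out = -2.39500 L/s, so V(t) = 196.7 − 2.39500 t and V(16.30) = 157.661 L.
Species balance (pure solvent in): dm/dt = −Q_out · m/V(t).
dm/m = −Q_out dt/(V₀ − 2.39500 t); integrating gives ln(m/m₀) = −(Q_out/(Q_in−Q_out)) ln(V/V₀).
m = m₀ (V₀/V)^(Q_out/(Q_in−Q_out)) = 8.698 × (196.7/157.661)^(-2.46764) = 5.03885 g.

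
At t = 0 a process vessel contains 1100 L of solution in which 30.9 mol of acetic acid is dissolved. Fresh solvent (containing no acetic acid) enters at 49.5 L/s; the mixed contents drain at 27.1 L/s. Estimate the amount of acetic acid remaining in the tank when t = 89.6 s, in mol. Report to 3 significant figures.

Let m(t) be the amount of acetic acid. Volume: V(t) = V₀ + (Q_in − Q_out) t = 1100 + 22.400 t; V(89.6) = 3107.0 L.
No acetic acid enters, so dm/dt = −Q_out · (m/V).
dm/m = −Q_out dt/(V₀ + 22.400 t); integrating gives ln(m/m₀) = −(Q_out/(Q_in−Q_out)) ln(V/V₀).
m = m₀ (V₀/V)^(Q_out/(Q_in−Q_out)) = 30.9 × (1100/3107.0)^(1.2098) = 8.7980 mol.

8.80 mol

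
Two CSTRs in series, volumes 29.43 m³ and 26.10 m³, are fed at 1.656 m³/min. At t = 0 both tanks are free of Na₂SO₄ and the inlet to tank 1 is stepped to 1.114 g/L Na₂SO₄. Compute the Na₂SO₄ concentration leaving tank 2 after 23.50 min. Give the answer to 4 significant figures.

0.4558 g/L

Time constants: τᵢ = Vᵢ/Q for each well-mixed tank.
τ₁ = 29.43/1.656 = 17.7717 min; τ₂ = 26.10/1.656 = 15.7609 min.
Tank 1: C₁ = C_in(1 − e^(−t/τ₁)). Tank 2 (τ₁ ≠ τ₂): C₂ = C_in[1 − (τ₁ e^(−t/τ₁) − τ₂ e^(−t/τ₂))/(τ₁ − τ₂)].
At t = 23.50: e^(−t/τ₁) = 0.266515, e^(−t/τ₂) = 0.225140.
C₂ = 1.114·[1 − (17.7717·0.266515 − 15.7609·0.225140)/(2.01087)] = 1.114·0.409190 = 0.455838 g/L.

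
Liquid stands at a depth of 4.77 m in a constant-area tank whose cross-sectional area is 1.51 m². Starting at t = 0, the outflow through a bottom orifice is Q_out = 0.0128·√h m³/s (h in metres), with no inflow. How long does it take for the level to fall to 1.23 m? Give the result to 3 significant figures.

With no inflow, A dh/dt = −0.0128 √h.
This is separable: 2 d(√h)/dt = −0.0128/A, so √h = √h₀ − (0.0128/(2A)) t.
t = 2A(√h₀ − √h)/0.0128 = 2·1.51·(√4.77 − √1.23)/0.0128
  = 3.0200 × (2.1840 − 1.1091) / 0.0128 = 253.63 s.

254 s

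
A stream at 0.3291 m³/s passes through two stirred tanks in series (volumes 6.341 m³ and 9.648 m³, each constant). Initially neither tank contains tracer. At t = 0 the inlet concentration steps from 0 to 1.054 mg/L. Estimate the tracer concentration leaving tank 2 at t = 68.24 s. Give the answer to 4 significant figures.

0.8127 mg/L

Each tank obeys Vᵢ dCᵢ/dt = Q(Cᵢ₋₁ − Cᵢ), so τᵢ = Vᵢ/Q.
τ₁ = 6.341/0.3291 = 19.2677 s; τ₂ = 9.648/0.3291 = 29.3163 s.
Tank 1: C₁ = C_in(1 − e^(−t/τ₁)). Tank 2 (τ₁ ≠ τ₂): C₂ = C_in[1 − (τ₁ e^(−t/τ₁) − τ₂ e^(−t/τ₂))/(τ₁ − τ₂)].
At t = 68.24: e^(−t/τ₁) = 0.0289647, e^(−t/τ₂) = 0.0975184.
C₂ = 1.054·[1 − (19.2677·0.0289647 − 29.3163·0.0975184)/(-10.0486)] = 1.054·0.771033 = 0.812669 mg/L.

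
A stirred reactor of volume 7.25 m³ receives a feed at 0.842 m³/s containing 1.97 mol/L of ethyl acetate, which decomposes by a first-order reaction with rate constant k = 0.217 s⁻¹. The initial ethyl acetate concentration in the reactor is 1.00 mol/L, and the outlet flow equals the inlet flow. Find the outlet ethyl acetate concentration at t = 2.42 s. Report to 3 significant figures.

Accumulation = in − out − consumed: V dC/dt = Q C_in − Q C − k V C.
dC/dt = (Q/V) C_in − (Q/V + k) C; effective rate a = Q/V + k = 0.11614 + 0.217 = 0.33314 s⁻¹.
C_ss = Q C_in/(Q + kV) = 0.68678 mol/L; C(t) = C_ss + (C₀ − C_ss) e^(−a t).
C(2.42) = 0.68678 + (0.31322)·e^(−0.33314·2.42) = 0.68678 + (0.31322)·0.44655 = 0.82665 mol/L.

0.827 mol/L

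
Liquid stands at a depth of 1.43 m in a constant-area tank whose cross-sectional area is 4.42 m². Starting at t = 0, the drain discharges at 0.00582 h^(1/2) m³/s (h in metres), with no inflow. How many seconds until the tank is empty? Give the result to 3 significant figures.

Unsteady balance on liquid volume: A dh/dt = −0.00582 √h.
∫ h^(−1/2) dh = −(0.00582/A) ∫ dt, giving 2√h = 2√h₀ − (0.00582/A) t.
Set h = 0: 2√h₀ = (0.00582/A) t_empty ⇒ t_empty = 2A√h₀/0.00582.
t_empty = 2·4.42·√1.43/0.00582 = 8.8400·1.1958/0.00582 = 1816.3 s.

1820 s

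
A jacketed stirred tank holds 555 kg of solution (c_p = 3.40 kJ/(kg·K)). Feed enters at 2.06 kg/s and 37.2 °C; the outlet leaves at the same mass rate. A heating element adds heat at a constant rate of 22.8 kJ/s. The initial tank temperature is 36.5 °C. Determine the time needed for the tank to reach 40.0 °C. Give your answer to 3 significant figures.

M c_p dT/dt = ṁ c_p (T_in − T) + Q̇.
τ = M/ṁ = 269.42 s; T_ss = T_in + Q̇/(ṁ c_p) = 40.455 °C.
T(t) = T_ss + (T₀ − T_ss) e^(−t/τ). Set T = 40.0:
e^(−t/τ) = (40.0 − 40.455)/(36.5 − 40.455) = 0.11511
t = −269.42 · ln(0.11511) = 582.45 s.

582 s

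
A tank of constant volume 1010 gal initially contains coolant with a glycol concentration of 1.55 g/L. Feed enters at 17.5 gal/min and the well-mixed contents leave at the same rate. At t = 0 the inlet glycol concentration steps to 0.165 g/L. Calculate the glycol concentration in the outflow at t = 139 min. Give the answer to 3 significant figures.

Accumulation = in − out for the solute gives V dC/dt = Q(C_in − C).
Rewrite as dC/dt + C/τ = C_in/τ, τ = V/Q = 57.714 min.
Integrating: C(t) = C_in + (C₀ − C_in) e^(−t/τ).
C(139) = 0.165 + (1.55 − 0.165)·e^(−139/57.714) = 0.165 + (1.3850)·0.089958 = 0.28959 g/L.

0.290 g/L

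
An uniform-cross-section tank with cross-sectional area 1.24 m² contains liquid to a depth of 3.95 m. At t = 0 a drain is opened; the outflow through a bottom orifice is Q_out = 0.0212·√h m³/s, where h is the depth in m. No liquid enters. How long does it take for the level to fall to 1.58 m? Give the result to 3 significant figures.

Unsteady balance on liquid volume: A dh/dt = −0.0212 √h.
This is separable: 2 d(√h)/dt = −0.0212/A, so √h = √h₀ − (0.0212/(2A)) t.
t = 2A(√h₀ − √h)/0.0212 = 2·1.24·(√3.95 − √1.58)/0.0212
  = 2.4800 × (1.9875 − 1.2570) / 0.0212 = 85.452 s.

85.5 s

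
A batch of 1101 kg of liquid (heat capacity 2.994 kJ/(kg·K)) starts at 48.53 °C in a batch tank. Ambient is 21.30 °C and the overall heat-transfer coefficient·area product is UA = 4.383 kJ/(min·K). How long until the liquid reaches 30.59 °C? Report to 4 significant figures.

808.8 min

First-law balance (no shaft work): M c_p dT/dt = −UA(T − T_amb).
τ = M c_p/UA = 752.086 min; T_ss = T_amb = 21.3000 °C.
T(t) = T_ss + (T₀ − T_ss)e^(−t/τ); set T = 30.59:
t = −τ ln[(T − T_ss)/(T₀ − T_ss)] = −752.086 · ln(0.341168) = 808.779 min.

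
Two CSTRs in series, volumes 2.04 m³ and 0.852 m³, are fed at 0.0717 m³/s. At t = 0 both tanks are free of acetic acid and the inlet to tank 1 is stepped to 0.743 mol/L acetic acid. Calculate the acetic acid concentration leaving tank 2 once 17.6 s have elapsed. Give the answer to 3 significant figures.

0.177 mol/L

Species balance on tank i: dCᵢ/dt = (Cᵢ₋₁ − Cᵢ)/τᵢ with τᵢ = Vᵢ/Q.
τ₁ = 2.04/0.0717 = 28.452 s; τ₂ = 0.852/0.0717 = 11.883 s.
Solving the cascade with C₁(0)=C₂(0)=0 gives C₂(t) = C_in[1 − (τ₁ e^(−t/τ₁) − τ₂ e^(−t/τ₂))/(τ₁ − τ₂)].
At t = 17.6: e^(−t/τ₁) = 0.53870, e^(−t/τ₂) = 0.22738.
C₂ = 0.743·[1 − (28.452·0.53870 − 11.883·0.22738)/(16.569)] = 0.743·0.23802 = 0.17685 mol/L.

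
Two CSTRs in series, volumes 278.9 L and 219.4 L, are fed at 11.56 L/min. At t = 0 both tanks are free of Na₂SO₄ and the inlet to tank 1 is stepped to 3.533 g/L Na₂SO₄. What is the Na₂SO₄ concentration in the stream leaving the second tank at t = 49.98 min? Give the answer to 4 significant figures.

2.382 g/L

Species balance on tank i: dCᵢ/dt = (Cᵢ₋₁ − Cᵢ)/τᵢ with τᵢ = Vᵢ/Q.
τ₁ = 278.9/11.56 = 24.1263 min; τ₂ = 219.4/11.56 = 18.9792 min.
Tank 1: C₁ = C_in(1 − e^(−t/τ₁)). Tank 2 (τ₁ ≠ τ₂): C₂ = C_in[1 − (τ₁ e^(−t/τ₁) − τ₂ e^(−t/τ₂))/(τ₁ − τ₂)].
At t = 49.98: e^(−t/τ₁) = 0.125984, e^(−t/τ₂) = 0.0718335.
C₂ = 3.533·[1 − (24.1263·0.125984 − 18.9792·0.0718335)/(5.14706)] = 3.533·0.674341 = 2.38245 g/L.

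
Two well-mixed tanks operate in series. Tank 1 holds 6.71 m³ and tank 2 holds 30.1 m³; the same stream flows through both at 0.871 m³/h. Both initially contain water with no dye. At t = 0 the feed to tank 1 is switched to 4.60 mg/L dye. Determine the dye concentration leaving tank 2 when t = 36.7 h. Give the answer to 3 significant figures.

2.56 mg/L

Each tank obeys Vᵢ dCᵢ/dt = Q(Cᵢ₋₁ − Cᵢ), so τᵢ = Vᵢ/Q.
τ₁ = 6.71/0.871 = 7.7038 h; τ₂ = 30.1/0.871 = 34.558 h.
Tank 1: C₁ = C_in(1 − e^(−t/τ₁)). Tank 2 (τ₁ ≠ τ₂): C₂ = C_in[1 − (τ₁ e^(−t/τ₁) − τ₂ e^(−t/τ₂))/(τ₁ − τ₂)].
At t = 36.7: e^(−t/τ₁) = 0.0085324, e^(−t/τ₂) = 0.34577.
C₂ = 4.60·[1 − (7.7038·0.0085324 − 34.558·0.34577)/(-26.854)] = 4.60·0.55749 = 2.5644 mg/L.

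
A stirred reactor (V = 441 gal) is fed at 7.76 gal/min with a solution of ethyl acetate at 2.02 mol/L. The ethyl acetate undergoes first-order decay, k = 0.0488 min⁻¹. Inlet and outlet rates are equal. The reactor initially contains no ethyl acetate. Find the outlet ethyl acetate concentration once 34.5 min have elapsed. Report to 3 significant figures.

Accumulation = in − out − consumed: V dC/dt = Q C_in − Q C − k V C.
This is linear with rate a = Q/V + k = 0.066396 min⁻¹.
C_ss = Q C_in/(Q + kV) = 0.53534 mol/L; C(t) = C_ss + (C₀ − C_ss) e^(−a t).
C(34.5) = 0.53534 + (-0.53534)·e^(−0.066396·34.5) = 0.53534 + (-0.53534)·0.10120 = 0.48117 mol/L.

0.481 mol/L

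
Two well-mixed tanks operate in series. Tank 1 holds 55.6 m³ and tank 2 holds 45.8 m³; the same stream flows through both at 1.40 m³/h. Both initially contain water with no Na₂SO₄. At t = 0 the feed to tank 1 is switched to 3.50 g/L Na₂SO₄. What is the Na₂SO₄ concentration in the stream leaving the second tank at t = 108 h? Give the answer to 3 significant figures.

Each tank obeys Vᵢ dCᵢ/dt = Q(Cᵢ₋₁ − Cᵢ), so τᵢ = Vᵢ/Q.
τ₁ = 55.6/1.40 = 39.714 h; τ₂ = 45.8/1.40 = 32.714 h.
Tank 1: C₁ = C_in(1 − e^(−t/τ₁)). Tank 2 (τ₁ ≠ τ₂): C₂ = C_in[1 − (τ₁ e^(−t/τ₁) − τ₂ e^(−t/τ₂))/(τ₁ − τ₂)].
At t = 108: e^(−t/τ₁) = 0.065913, e^(−t/τ₂) = 0.036835.
C₂ = 3.50·[1 − (39.714·0.065913 − 32.714·0.036835)/(7.0000)] = 3.50·0.79819 = 2.7937 g/L.

2.79 g/L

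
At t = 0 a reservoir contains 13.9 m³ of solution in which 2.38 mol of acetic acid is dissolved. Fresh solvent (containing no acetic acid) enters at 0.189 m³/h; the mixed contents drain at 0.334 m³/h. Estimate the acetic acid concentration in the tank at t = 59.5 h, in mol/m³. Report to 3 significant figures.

Let m(t) be the amount of acetic acid. Volume: V(t) = V₀ + (Q_in − Q_out) t = 13.9 − 0.14500 t; V(59.5) = 5.2725 m³.
Species balance (pure solvent in): dm/dt = −Q_out · m/V(t).
dm/m = −Q_out dt/(V₀ − 0.14500 t); integrating gives ln(m/m₀) = −(Q_out/(Q_in−Q_out)) ln(V/V₀).
m = m₀ (V₀/V)^(Q_out/(Q_in−Q_out)) = 2.38 × (13.9/5.2725)^(-2.3034) = 0.25517 mol.
C = m/V = 0.25517/5.2725 = 0.048396 mol/m³.

0.0484 mol/m³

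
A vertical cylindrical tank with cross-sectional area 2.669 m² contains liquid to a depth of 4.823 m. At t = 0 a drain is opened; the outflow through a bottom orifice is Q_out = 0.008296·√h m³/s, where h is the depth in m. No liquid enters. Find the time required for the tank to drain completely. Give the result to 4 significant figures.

Mass balance (ρ constant): A dh/dt = −0.008296 √h.
∫ h^(−1/2) dh = −(0.008296/A) ∫ dt, giving 2√h = 2√h₀ − (0.008296/A) t.
Set h = 0: 2√h₀ = (0.008296/A) t_empty ⇒ t_empty = 2A√h₀/0.008296.
t_empty = 2·2.669·√4.823/0.008296 = 5.33800·2.19613/0.008296 = 1413.09 s.

1413 s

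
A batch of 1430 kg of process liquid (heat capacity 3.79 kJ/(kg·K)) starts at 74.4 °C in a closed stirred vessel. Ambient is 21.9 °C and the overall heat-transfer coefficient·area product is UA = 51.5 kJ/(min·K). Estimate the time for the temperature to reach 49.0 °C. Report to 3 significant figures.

Lumped-capacitance energy balance: M c_p dT/dt = UA(T_amb − T).
τ = M c_p/UA = 105.24 min; T_ss = T_amb = 21.900 °C.
T(t) = T_ss + (T₀ − T_ss)e^(−t/τ); set T = 49.0:
t = −τ ln[(T − T_ss)/(T₀ − T_ss)] = −105.24 · ln(0.51619) = 69.591 min.

69.6 min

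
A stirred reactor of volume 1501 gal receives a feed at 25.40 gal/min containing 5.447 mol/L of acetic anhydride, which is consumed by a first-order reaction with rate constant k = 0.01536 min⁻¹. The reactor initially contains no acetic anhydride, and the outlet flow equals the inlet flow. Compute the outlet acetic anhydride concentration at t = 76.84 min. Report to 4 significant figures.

2.616 mol/L

Species balance: V dC/dt = Q C_in − Q C − k V C.
dC/dt = (Q/V) C_in − (Q/V + k) C; effective rate a = Q/V + k = 0.0169221 + 0.01536 = 0.0322821 min⁻¹.
C_ss = Q C_in/(Q + kV) = 2.85528 mol/L; C(t) = C_ss + (C₀ − C_ss) e^(−a t).
C(76.84) = 2.85528 + (-2.85528)·e^(−0.0322821·76.84) = 2.85528 + (-2.85528)·0.0836969 = 2.61631 mol/L.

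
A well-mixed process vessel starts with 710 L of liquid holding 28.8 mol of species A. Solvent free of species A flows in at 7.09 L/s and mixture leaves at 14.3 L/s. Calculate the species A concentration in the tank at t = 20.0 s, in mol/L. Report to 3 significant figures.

0.0324 mol/L

Let m(t) be the amount of species A. Volume: V(t) = V₀ + (Q_in − Q_out) t = 710 − 7.2100 t; V(20.0) = 565.80 L.
Species balance (pure solvent in): dm/dt = −Q_out · m/V(t).
Separate: dm/m = −Q_out dt/V(t) ⇒ ln(m/m₀) = −(Q_out/(Q_in−Q_out)) ln(V/V₀).
m = m₀ (V₀/V)^(Q_out/(Q_in−Q_out)) = 28.8 × (710/565.80)^(-1.9834) = 18.359 mol.
C = m/V = 18.359/565.80 = 0.032447 mol/L.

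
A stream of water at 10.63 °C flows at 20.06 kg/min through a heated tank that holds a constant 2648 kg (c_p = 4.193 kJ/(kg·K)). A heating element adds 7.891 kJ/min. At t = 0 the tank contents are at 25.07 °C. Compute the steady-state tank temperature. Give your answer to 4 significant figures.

Heat balance on the well-mixed liquid: M c_p dT/dt = ṁ c_p (T_in − T) + 7.891.
At steady state dT/dt = 0 ⇒ T_ss = T_in + Q̇/(ṁ c_p) = 10.63 + 7.891/(20.06·4.193) = 10.7238 °C.

10.72 °C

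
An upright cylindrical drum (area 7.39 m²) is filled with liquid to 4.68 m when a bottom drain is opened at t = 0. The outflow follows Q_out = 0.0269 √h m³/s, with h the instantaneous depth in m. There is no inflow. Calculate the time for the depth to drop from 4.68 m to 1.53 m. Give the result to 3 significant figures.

Volume balance on the tank: A dh/dt = −0.0269 √h.
This is separable: 2 d(√h)/dt = −0.0269/A, so √h = √h₀ − (0.0269/(2A)) t.
t = 2A(√h₀ − √h)/0.0269 = 2·7.39·(√4.68 − √1.53)/0.0269
  = 14.780 × (2.1633 − 1.2369) / 0.0269 = 509.00 s.

509 s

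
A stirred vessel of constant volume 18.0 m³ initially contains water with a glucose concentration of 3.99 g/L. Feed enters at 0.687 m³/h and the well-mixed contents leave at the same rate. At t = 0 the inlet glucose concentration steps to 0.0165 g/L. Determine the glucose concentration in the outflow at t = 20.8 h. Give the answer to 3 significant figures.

Mass balance on the solute (V constant): V dC/dt = Q(C_in − C).
So dC/dt = (C_in − C)/τ with τ = V/Q = 18.0/0.687 = 26.201 h.
This is linear first-order; C(t) = C_in + (C₀ − C_in) e^(−t/τ).
C(20.8) = 0.0165 + (3.99 − 0.0165)·e^(−20.8/26.201) = 0.0165 + (3.9735)·0.45209 = 1.8129 g/L.

1.81 g/L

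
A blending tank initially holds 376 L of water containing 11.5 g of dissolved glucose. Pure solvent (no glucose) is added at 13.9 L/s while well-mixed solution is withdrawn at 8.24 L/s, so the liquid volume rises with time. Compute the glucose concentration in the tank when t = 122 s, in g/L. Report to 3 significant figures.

Total volume: dV/dt = Q_in − Q_out = 5.6600 L/s, so V(t) = 376 + 5.6600 t and V(122) = 1066.5 L.
Solute balance: dm/dt = 0 − Q_out C = −Q_out m/V(t).
dm/m = −Q_out dt/(V₀ + 5.6600 t); integrating gives ln(m/m₀) = −(Q_out/(Q_in−Q_out)) ln(V/V₀).
m = m₀ (V₀/V)^(Q_out/(Q_in−Q_out)) = 11.5 × (376/1066.5)^(1.4558) = 2.5207 g.
C = m/V = 2.5207/1066.5 = 0.0023635 g/L.

0.00236 g/L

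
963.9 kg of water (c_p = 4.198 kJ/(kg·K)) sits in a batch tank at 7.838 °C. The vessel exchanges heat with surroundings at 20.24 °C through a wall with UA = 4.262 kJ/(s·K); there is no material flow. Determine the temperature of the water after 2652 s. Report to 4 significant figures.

M c_p dT/dt = −UA(T − T_amb).
dT/dt = (T_ss − T)/τ with T_ss = T_amb = 20.2400 °C, τ = M c_p/UA = 963.9·4.198/4.262 = 949.426 s.
This is linear first-order; T(t) = T_ss + (T₀ − T_ss) e^(−t/τ).
T(2652) = 20.2400 + (-12.4020)·0.0612208 = 19.4807 °C.

19.48 °C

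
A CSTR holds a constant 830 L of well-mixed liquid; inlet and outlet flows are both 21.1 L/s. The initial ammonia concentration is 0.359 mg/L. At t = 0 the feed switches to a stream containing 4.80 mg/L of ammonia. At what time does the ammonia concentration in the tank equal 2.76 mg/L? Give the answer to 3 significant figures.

Mass balance on the solute (V constant): V dC/dt = Q(C_in − C), so τ = V/Q = 39.336 s.
C(t) = C_in + (C₀ − C_in) e^(−t/τ). Set C = 2.76 and solve for t:
e^(−t/τ) = (C − C_in)/(C₀ − C_in) = (2.76 − 4.80)/(0.359 − 4.80) = 0.45936
t = −τ ln(…) = 39.336 × 0.77793 = 30.601 s.

30.6 s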